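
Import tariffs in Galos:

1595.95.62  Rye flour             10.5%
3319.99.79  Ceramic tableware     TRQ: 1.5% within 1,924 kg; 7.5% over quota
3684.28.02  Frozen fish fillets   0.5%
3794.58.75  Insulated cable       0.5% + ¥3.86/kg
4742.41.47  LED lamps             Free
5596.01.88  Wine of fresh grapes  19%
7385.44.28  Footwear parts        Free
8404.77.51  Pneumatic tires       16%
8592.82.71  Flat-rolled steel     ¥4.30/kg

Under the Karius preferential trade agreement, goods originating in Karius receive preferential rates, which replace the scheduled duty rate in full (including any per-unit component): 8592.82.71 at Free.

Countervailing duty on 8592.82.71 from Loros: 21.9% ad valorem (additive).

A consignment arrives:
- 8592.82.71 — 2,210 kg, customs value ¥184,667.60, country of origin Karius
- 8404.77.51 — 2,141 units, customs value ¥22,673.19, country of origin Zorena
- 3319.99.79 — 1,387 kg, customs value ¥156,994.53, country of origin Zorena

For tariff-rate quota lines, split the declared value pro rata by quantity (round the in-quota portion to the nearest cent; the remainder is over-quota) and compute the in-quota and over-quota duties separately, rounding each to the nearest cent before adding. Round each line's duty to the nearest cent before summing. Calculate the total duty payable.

Line 1 (8592.82.71, Karius, 2,210 kg, ¥184,667.60):
Base rate for 8592.82.71 is ¥4.30/kg.
Origin Karius qualifies under the Galos–Karius agreement and 8592.82.71 is covered: preferential rate Free applies instead.
The additional-duty order on 8592.82.71 targets Loros, not Karius; it does not apply.
Duty = ¥184,667.60 × 0% = ¥0.00.
Line 2 (8404.77.51, Zorena, 2,141 units, ¥22,673.19):
Base rate for 8404.77.51 is 16%.
Duty = ¥22,673.19 × 16% = ¥3,627.71.
Line 3 (3319.99.79, Zorena, 1,387 kg, ¥156,994.53):
Code 3319.99.79 is under a tariff-rate quota (threshold 1,924 kg). Quantity 1,387 kg is within the quota, so the in-quota rate 1.5% applies to the full value.
Duty = ¥156,994.53 × 1.5% = ¥2,354.92.
Total = ¥0.00 + ¥3,627.71 + ¥2,354.92 = ¥5,982.63.

¥5,982.63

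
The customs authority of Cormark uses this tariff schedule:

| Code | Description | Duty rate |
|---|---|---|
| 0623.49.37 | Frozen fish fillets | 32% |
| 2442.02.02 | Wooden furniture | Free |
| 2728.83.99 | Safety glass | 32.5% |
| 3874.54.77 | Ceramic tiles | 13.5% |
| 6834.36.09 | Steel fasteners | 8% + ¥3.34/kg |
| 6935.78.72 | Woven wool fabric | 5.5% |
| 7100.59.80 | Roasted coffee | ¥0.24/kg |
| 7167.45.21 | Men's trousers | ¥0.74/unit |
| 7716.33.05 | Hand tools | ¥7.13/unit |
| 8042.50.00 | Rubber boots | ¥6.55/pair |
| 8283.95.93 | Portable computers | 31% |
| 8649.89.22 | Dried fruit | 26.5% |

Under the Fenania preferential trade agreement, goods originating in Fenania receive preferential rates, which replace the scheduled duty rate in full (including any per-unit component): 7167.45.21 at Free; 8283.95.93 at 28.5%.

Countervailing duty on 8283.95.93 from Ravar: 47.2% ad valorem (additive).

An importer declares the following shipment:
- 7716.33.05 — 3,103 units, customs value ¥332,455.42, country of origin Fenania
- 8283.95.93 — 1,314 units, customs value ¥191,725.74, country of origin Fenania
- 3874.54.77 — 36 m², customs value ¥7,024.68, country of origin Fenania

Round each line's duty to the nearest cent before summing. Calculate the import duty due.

Line 1 (7716.33.05, Fenania, 3,103 units, ¥332,455.42):
Base rate for 7716.33.05 is ¥7.13/unit.
Origin Fenania is the FTA partner but 7716.33.05 is not on the preference list; base rate stands.
Duty = 3,103 × ¥7.13 = ¥22,124.39.
Line 2 (8283.95.93, Fenania, 1,314 units, ¥191,725.74):
Base rate for 8283.95.93 is 31%.
Origin Fenania qualifies under the Cormark–Fenania agreement and 8283.95.93 is covered: preferential rate 28.5% applies instead.
The additional-duty order on 8283.95.93 targets Ravar, not Fenania; it does not apply.
Duty = ¥191,725.74 × 28.5% = ¥54,641.84.
Line 3 (3874.54.77, Fenania, 36 m², ¥7,024.68):
Base rate for 3874.54.77 is 13.5%.
Origin Fenania is the FTA partner but 3874.54.77 is not on the preference list; base rate stands.
Duty = ¥7,024.68 × 13.5% = ¥948.33.
Total = ¥22,124.39 + ¥54,641.84 + ¥948.33 = ¥77,714.56.

¥77,714.56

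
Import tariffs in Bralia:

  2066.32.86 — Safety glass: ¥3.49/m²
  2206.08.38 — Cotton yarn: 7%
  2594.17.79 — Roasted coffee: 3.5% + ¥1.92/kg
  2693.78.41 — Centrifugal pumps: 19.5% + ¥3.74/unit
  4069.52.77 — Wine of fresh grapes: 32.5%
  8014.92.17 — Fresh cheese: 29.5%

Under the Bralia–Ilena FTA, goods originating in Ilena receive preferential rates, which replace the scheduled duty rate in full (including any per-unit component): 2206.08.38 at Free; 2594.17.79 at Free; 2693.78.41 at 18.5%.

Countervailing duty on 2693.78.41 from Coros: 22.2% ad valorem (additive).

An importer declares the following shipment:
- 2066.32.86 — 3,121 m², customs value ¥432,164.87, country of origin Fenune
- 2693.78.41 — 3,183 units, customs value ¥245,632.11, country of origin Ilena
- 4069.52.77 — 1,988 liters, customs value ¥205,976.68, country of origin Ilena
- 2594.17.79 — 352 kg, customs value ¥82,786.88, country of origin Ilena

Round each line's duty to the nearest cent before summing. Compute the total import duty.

Line 1 (2066.32.86, Fenune, 3,121 m², ¥432,164.87):
Base rate for 2066.32.86 is ¥3.49/m².
Duty = 3,121 × ¥3.49 = ¥10,892.29.
Line 2 (2693.78.41, Ilena, 3,183 units, ¥245,632.11):
Base rate for 2693.78.41 is 19.5% + ¥3.74/unit.
Origin Ilena qualifies under the Bralia–Ilena agreement and 2693.78.41 is covered: preferential rate 18.5% applies instead.
The additional-duty order on 2693.78.41 targets Coros, not Ilena; it does not apply.
Duty = ¥245,632.11 × 18.5% = ¥45,441.94.
Line 3 (4069.52.77, Ilena, 1,988 liters, ¥205,976.68):
Base rate for 4069.52.77 is 32.5%.
Origin Ilena is the FTA partner but 4069.52.77 is not on the preference list; base rate stands.
Duty = ¥205,976.68 × 32.5% = ¥66,942.42.
Line 4 (2594.17.79, Ilena, 352 kg, ¥82,786.88):
Base rate for 2594.17.79 is 3.5% + ¥1.92/kg.
Origin Ilena qualifies under the Bralia–Ilena agreement and 2594.17.79 is covered: preferential rate Free applies instead.
Duty = ¥82,786.88 × 0% = ¥0.00.
Total = ¥10,892.29 + ¥45,441.94 + ¥66,942.42 + ¥0.00 = ¥123,276.65.

¥123,276.65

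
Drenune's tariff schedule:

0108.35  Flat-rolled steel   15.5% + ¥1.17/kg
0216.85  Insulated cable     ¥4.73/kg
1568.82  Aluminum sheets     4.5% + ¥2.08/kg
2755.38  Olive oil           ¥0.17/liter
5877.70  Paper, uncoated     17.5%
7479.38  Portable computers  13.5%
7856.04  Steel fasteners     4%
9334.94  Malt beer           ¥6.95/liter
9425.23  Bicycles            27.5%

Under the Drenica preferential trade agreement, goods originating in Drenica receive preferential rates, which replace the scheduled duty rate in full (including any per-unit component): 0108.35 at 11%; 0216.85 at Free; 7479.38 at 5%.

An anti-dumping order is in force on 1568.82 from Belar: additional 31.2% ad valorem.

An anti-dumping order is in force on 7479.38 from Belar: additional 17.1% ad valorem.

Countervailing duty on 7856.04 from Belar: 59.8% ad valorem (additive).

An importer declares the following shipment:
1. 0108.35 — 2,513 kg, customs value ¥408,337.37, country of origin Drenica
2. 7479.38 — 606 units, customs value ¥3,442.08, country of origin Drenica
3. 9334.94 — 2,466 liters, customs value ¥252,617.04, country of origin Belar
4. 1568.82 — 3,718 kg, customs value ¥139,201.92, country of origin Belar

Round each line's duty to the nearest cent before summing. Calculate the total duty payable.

Line 1 (0108.35, Drenica, 2,513 kg, ¥408,337.37):
Base rate for 0108.35 is 15.5% + ¥1.17/kg.
Origin Drenica qualifies under the Drenune–Drenica agreement and 0108.35 is covered: preferential rate 11% applies instead.
Duty = ¥408,337.37 × 11% = ¥44,917.11.
Line 2 (7479.38, Drenica, 606 units, ¥3,442.08):
Base rate for 7479.38 is 13.5%.
Origin Drenica qualifies under the Drenune–Drenica agreement and 7479.38 is covered: preferential rate 5% applies instead.
The additional-duty order on 7479.38 targets Belar, not Drenica; it does not apply.
Duty = ¥3,442.08 × 5% = ¥172.10.
Line 3 (9334.94, Belar, 2,466 liters, ¥252,617.04):
Base rate for 9334.94 is ¥6.95/liter.
Duty = 2,466 × ¥6.95 = ¥17,138.70.
Line 4 (1568.82, Belar, 3,718 kg, ¥139,201.92):
Base rate for 1568.82 is 4.5% + ¥2.08/kg.
Additional duty on 1568.82 from Belar: +31.2%. Applied ad valorem rate: 4.5% + 31.2% = 35.7%.
Duty = ¥139,201.92 × 35.7% + 3,718 × ¥2.08 = ¥57,428.53.
Total = ¥44,917.11 + ¥172.10 + ¥17,138.70 + ¥57,428.53 = ¥119,656.44.

¥119,656.44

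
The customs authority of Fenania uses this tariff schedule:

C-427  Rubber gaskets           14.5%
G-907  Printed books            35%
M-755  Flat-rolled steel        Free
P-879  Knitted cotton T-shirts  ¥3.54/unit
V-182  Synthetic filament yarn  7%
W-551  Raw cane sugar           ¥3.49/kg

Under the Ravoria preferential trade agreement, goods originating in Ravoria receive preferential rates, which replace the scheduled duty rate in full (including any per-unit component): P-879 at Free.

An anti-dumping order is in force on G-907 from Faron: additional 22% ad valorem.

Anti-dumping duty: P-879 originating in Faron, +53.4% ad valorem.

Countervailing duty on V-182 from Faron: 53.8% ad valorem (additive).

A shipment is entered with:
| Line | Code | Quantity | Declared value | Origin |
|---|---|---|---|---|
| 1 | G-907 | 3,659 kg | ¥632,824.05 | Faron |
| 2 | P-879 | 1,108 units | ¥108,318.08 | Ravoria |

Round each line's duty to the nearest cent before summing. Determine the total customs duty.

¥360,709.71

Line 1 (G-907, Faron, 3,659 kg, ¥632,824.05):
Base rate for G-907 is 35%.
Additional duty on G-907 from Faron: +22%. Applied ad valorem rate: 35% + 22% = 57%.
Duty = ¥632,824.05 × 57% = ¥360,709.71.
Line 2 (P-879, Ravoria, 1,108 units, ¥108,318.08):
Base rate for P-879 is ¥3.54/unit.
Origin Ravoria qualifies under the Fenania–Ravoria agreement and P-879 is covered: preferential rate Free applies instead.
The additional-duty order on P-879 targets Faron, not Ravoria; it does not apply.
Duty = ¥108,318.08 × 0% = ¥0.00.
Total = ¥360,709.71 + ¥0.00 = ¥360,709.71.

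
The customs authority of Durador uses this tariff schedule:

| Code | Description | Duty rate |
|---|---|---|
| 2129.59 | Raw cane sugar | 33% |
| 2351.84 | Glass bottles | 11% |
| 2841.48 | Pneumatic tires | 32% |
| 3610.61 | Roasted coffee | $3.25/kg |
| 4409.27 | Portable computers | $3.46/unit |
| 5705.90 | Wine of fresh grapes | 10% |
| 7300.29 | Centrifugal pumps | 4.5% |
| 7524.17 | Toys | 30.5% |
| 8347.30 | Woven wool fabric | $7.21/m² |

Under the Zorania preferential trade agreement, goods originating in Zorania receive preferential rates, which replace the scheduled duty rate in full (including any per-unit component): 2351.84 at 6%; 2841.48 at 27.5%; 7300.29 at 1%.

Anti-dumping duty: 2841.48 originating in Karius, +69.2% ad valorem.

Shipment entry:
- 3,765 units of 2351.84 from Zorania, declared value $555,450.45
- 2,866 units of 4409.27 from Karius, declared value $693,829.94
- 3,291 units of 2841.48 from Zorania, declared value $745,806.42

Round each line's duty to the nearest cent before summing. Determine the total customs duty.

Line 1 (2351.84, Zorania, 3,765 units, $555,450.45):
Base rate for 2351.84 is 11%.
Origin Zorania qualifies under the Durador–Zorania agreement and 2351.84 is covered: preferential rate 6% applies instead.
Duty = $555,450.45 × 6% = $33,327.03.
Line 2 (4409.27, Karius, 2,866 units, $693,829.94):
Base rate for 4409.27 is $3.46/unit.
Duty = 2,866 × $3.46 = $9,916.36.
Line 3 (2841.48, Zorania, 3,291 units, $745,806.42):
Base rate for 2841.48 is 32%.
Origin Zorania qualifies under the Durador–Zorania agreement and 2841.48 is covered: preferential rate 27.5% applies instead.
The additional-duty order on 2841.48 targets Karius, not Zorania; it does not apply.
Duty = $745,806.42 × 27.5% = $205,096.77.
Total = $33,327.03 + $9,916.36 + $205,096.77 = $248,340.16.

$248,340.16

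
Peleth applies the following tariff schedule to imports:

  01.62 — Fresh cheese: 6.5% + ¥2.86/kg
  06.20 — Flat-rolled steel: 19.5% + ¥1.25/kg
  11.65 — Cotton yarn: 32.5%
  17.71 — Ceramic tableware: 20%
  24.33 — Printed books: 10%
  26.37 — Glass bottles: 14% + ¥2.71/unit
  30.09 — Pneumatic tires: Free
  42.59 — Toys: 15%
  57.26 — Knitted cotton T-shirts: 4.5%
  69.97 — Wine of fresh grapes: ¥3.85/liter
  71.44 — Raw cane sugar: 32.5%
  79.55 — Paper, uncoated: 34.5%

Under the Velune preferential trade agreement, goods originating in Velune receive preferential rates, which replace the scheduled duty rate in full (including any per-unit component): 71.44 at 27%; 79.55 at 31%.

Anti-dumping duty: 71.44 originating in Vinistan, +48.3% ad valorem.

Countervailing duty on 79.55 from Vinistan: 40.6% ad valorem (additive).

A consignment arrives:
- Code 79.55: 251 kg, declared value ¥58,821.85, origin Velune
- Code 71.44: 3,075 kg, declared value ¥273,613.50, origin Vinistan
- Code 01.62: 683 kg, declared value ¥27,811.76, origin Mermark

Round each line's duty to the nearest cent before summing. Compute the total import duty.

Line 1 (79.55, Velune, 251 kg, ¥58,821.85):
Base rate for 79.55 is 34.5%.
Origin Velune qualifies under the Peleth–Velune agreement and 79.55 is covered: preferential rate 31% applies instead.
The additional-duty order on 79.55 targets Vinistan, not Velune; it does not apply.
Duty = ¥58,821.85 × 31% = ¥18,234.77.
Line 2 (71.44, Vinistan, 3,075 kg, ¥273,613.50):
Base rate for 71.44 is 32.5%.
71.44 has an FTA preferential rate, but origin Vinistan is not Velune; base rate stands.
Additional duty on 71.44 from Vinistan: +48.3%. Applied ad valorem rate: 32.5% + 48.3% = 80.8%.
Duty = ¥273,613.50 × 80.8% = ¥221,079.71.
Line 3 (01.62, Mermark, 683 kg, ¥27,811.76):
Base rate for 01.62 is 6.5% + ¥2.86/kg.
Duty = ¥27,811.76 × 6.5% + 683 × ¥2.86 = ¥3,761.14.
Total = ¥18,234.77 + ¥221,079.71 + ¥3,761.14 = ¥243,075.62.

¥243,075.62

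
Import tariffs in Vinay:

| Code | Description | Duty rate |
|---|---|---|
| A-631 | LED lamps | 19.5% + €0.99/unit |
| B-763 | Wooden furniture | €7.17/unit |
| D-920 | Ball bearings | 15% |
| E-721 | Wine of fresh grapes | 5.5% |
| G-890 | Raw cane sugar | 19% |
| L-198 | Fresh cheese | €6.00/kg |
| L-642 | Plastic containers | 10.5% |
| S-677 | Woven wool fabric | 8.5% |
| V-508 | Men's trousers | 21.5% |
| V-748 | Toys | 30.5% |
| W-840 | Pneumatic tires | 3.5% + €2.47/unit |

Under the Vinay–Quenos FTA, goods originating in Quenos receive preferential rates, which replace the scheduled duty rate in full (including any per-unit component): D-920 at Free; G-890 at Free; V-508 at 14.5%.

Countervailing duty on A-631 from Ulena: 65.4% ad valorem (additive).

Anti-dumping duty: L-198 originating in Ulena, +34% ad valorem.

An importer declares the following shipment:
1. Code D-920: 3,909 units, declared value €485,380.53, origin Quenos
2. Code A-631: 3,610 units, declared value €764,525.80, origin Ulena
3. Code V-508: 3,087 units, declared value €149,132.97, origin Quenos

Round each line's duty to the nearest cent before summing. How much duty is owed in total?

Line 1 (D-920, Quenos, 3,909 units, €485,380.53):
Base rate for D-920 is 15%.
Origin Quenos qualifies under the Vinay–Quenos agreement and D-920 is covered: preferential rate Free applies instead.
Duty = €485,380.53 × 0% = €0.00.
Line 2 (A-631, Ulena, 3,610 units, €764,525.80):
Base rate for A-631 is 19.5% + €0.99/unit.
Additional duty on A-631 from Ulena: +65.4%. Applied ad valorem rate: 19.5% + 65.4% = 84.9%.
Duty = €764,525.80 × 84.9% + 3,610 × €0.99 = €652,656.30.
Line 3 (V-508, Quenos, 3,087 units, €149,132.97):
Base rate for V-508 is 21.5%.
Origin Quenos qualifies under the Vinay–Quenos agreement and V-508 is covered: preferential rate 14.5% applies instead.
Duty = €149,132.97 × 14.5% = €21,624.28.
Total = €0.00 + €652,656.30 + €21,624.28 = €674,280.58.

€674,280.58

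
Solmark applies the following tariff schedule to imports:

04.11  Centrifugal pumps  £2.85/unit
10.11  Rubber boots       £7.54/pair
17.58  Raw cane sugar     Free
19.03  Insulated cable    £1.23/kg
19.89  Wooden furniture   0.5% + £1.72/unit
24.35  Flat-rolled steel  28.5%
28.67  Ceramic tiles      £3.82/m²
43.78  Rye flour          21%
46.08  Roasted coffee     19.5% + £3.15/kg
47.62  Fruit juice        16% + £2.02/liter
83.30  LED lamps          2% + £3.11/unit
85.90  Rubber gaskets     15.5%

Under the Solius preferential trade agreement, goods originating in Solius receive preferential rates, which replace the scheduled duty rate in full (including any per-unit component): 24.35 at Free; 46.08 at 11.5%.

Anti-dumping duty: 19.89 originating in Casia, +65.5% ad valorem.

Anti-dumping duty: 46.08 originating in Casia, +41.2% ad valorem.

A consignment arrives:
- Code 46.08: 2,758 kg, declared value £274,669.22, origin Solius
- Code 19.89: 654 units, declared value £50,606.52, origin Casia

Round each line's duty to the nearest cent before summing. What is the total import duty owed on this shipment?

£66,112.14

Line 1 (46.08, Solius, 2,758 kg, £274,669.22):
Base rate for 46.08 is 19.5% + £3.15/kg.
Origin Solius qualifies under the Solmark–Solius agreement and 46.08 is covered: preferential rate 11.5% applies instead.
The additional-duty order on 46.08 targets Casia, not Solius; it does not apply.
Duty = £274,669.22 × 11.5% = £31,586.96.
Line 2 (19.89, Casia, 654 units, £50,606.52):
Base rate for 19.89 is 0.5% + £1.72/unit.
Additional duty on 19.89 from Casia: +65.5%. Applied ad valorem rate: 0.5% + 65.5% = 66%.
Duty = £50,606.52 × 66% + 654 × £1.72 = £34,525.18.
Total = £31,586.96 + £34,525.18 = £66,112.14.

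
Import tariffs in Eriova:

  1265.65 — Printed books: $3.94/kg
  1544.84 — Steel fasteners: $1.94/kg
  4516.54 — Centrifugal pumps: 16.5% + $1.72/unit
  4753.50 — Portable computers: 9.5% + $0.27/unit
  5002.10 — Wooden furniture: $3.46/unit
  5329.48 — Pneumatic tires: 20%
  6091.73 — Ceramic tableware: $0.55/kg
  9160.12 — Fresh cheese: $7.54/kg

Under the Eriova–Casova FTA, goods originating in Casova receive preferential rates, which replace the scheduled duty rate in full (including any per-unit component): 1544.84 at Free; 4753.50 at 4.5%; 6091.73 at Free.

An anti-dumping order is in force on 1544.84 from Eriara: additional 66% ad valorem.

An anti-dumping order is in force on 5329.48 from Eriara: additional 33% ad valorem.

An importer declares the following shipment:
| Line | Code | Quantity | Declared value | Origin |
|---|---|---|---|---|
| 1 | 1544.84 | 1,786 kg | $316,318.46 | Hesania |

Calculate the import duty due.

$3,464.84

Line 1 (1544.84, Hesania, 1,786 kg, $316,318.46):
Base rate for 1544.84 is $1.94/kg.
1544.84 has an FTA preferential rate, but origin Hesania is not Casova; base rate stands.
The additional-duty order on 1544.84 targets Eriara, not Hesania; it does not apply.
Duty = 1,786 × $1.94 = $3,464.84.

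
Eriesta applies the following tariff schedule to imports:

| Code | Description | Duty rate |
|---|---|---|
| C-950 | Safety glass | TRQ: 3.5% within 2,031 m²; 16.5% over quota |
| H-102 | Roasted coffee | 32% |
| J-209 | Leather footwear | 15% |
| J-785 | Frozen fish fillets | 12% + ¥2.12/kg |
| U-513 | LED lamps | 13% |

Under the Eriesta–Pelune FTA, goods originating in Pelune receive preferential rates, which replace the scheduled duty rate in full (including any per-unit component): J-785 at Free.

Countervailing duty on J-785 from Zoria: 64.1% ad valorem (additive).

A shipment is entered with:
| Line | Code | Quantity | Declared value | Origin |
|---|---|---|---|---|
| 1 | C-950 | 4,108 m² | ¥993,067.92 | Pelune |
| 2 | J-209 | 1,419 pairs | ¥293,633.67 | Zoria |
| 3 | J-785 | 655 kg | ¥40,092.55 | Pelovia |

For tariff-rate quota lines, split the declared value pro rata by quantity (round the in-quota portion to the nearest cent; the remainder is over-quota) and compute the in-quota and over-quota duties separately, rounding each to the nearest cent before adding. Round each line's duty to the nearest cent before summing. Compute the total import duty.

¥150,274.36

Line 1 (C-950, Pelune, 4,108 m², ¥993,067.92):
Code C-950 is under a tariff-rate quota (threshold 2,031 m²). In-quota: 2,031 m² at 3.5%; over-quota: 2,077 m² at 16.5%.
Pro-rata value split: in-quota = ¥993,067.92 × 2,031/4,108 = ¥490,973.94; over-quota = ¥993,067.92 − ¥490,973.94 = ¥502,093.98.
In-quota duty = ¥490,973.94 × 3.5% = ¥17,184.09. Over-quota duty = ¥502,093.98 × 16.5% = ¥82,845.51.
Line duty = ¥17,184.09 + ¥82,845.51 = ¥100,029.60.
Line 2 (J-209, Zoria, 1,419 pairs, ¥293,633.67):
Base rate for J-209 is 15%.
Duty = ¥293,633.67 × 15% = ¥44,045.05.
Line 3 (J-785, Pelovia, 655 kg, ¥40,092.55):
Base rate for J-785 is 12% + ¥2.12/kg.
J-785 has an FTA preferential rate, but origin Pelovia is not Pelune; base rate stands.
The additional-duty order on J-785 targets Zoria, not Pelovia; it does not apply.
Duty = ¥40,092.55 × 12% + 655 × ¥2.12 = ¥6,199.71.
Total = ¥100,029.60 + ¥44,045.05 + ¥6,199.71 = ¥150,274.36.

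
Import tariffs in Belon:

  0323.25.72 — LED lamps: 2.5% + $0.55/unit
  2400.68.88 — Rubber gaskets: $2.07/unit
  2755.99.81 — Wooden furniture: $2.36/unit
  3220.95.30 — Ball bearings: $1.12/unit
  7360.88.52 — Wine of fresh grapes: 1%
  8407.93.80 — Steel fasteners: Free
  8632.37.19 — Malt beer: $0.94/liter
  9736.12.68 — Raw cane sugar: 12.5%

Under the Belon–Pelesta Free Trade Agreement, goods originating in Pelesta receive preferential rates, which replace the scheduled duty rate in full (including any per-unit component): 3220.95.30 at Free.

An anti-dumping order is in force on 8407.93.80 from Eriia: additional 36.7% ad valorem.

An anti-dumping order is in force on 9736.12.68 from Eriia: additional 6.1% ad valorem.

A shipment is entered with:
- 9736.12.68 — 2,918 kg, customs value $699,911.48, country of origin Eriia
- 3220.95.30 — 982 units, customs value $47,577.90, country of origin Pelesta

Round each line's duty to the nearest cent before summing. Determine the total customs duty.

$130,183.54

Line 1 (9736.12.68, Eriia, 2,918 kg, $699,911.48):
Base rate for 9736.12.68 is 12.5%.
Additional duty on 9736.12.68 from Eriia: +6.1%. Applied ad valorem rate: 12.5% + 6.1% = 18.6%.
Duty = $699,911.48 × 18.6% = $130,183.54.
Line 2 (3220.95.30, Pelesta, 982 units, $47,577.90):
Base rate for 3220.95.30 is $1.12/unit.
Origin Pelesta qualifies under the Belon–Pelesta agreement and 3220.95.30 is covered: preferential rate Free applies instead.
Duty = $47,577.90 × 0% = $0.00.
Total = $130,183.54 + $0.00 = $130,183.54.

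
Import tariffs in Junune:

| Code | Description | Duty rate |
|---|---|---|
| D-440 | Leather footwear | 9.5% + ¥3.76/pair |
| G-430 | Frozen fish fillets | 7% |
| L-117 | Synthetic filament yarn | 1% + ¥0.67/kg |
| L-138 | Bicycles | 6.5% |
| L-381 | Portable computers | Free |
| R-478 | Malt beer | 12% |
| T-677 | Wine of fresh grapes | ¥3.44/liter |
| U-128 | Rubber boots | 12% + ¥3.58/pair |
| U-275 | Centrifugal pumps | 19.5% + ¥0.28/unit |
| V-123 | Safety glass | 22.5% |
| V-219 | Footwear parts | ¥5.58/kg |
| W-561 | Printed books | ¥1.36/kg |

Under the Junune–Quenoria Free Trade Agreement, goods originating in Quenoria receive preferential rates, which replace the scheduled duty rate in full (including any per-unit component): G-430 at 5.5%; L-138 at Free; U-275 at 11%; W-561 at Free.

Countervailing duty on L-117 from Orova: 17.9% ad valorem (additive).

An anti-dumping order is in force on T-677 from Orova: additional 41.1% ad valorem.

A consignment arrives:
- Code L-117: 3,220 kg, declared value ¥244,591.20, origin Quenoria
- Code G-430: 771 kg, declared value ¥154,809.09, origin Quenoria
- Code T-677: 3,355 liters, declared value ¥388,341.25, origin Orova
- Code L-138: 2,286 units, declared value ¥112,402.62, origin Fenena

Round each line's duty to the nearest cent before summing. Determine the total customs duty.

¥191,573.43

Line 1 (L-117, Quenoria, 3,220 kg, ¥244,591.20):
Base rate for L-117 is 1% + ¥0.67/kg.
Origin Quenoria is the FTA partner but L-117 is not on the preference list; base rate stands.
The additional-duty order on L-117 targets Orova, not Quenoria; it does not apply.
Duty = ¥244,591.20 × 1% + 3,220 × ¥0.67 = ¥4,603.31.
Line 2 (G-430, Quenoria, 771 kg, ¥154,809.09):
Base rate for G-430 is 7%.
Origin Quenoria qualifies under the Junune–Quenoria agreement and G-430 is covered: preferential rate 5.5% applies instead.
Duty = ¥154,809.09 × 5.5% = ¥8,514.50.
Line 3 (T-677, Orova, 3,355 liters, ¥388,341.25):
Base rate for T-677 is ¥3.44/liter.
Additional duty on T-677 from Orova: +41.1% ad valorem. Applied ad valorem rate = 41.1%.
Duty = ¥388,341.25 × 41.1% + 3,355 × ¥3.44 = ¥171,149.45.
Line 4 (L-138, Fenena, 2,286 units, ¥112,402.62):
Base rate for L-138 is 6.5%.
L-138 has an FTA preferential rate, but origin Fenena is not Quenoria; base rate stands.
Duty = ¥112,402.62 × 6.5% = ¥7,306.17.
Total = ¥4,603.31 + ¥8,514.50 + ¥171,149.45 + ¥7,306.17 = ¥191,573.43.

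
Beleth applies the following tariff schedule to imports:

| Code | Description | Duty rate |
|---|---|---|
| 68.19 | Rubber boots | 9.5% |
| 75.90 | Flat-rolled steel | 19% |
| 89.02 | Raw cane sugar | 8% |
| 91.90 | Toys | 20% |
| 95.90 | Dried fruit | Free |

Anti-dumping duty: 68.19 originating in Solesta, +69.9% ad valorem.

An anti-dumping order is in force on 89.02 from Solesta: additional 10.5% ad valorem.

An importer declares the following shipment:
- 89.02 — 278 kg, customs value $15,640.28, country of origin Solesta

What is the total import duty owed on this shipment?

$2,893.45

Line 1 (89.02, Solesta, 278 kg, $15,640.28):
Base rate for 89.02 is 8%.
Additional duty on 89.02 from Solesta: +10.5%. Applied ad valorem rate: 8% + 10.5% = 18.5%.
Duty = $15,640.28 × 18.5% = $2,893.45.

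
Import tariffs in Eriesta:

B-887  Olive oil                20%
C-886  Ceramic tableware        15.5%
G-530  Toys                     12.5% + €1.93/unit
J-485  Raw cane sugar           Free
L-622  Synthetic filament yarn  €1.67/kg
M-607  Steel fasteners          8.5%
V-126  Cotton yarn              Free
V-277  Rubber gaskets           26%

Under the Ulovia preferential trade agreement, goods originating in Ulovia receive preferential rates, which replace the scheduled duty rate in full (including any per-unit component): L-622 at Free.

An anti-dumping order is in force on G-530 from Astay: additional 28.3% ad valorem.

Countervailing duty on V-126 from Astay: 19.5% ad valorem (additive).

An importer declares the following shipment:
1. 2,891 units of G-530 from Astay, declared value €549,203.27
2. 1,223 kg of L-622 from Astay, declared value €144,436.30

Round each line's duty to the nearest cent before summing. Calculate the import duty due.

€231,696.97

Line 1 (G-530, Astay, 2,891 units, €549,203.27):
Base rate for G-530 is 12.5% + €1.93/unit.
Additional duty on G-530 from Astay: +28.3%. Applied ad valorem rate: 12.5% + 28.3% = 40.8%.
Duty = €549,203.27 × 40.8% + 2,891 × €1.93 = €229,654.56.
Line 2 (L-622, Astay, 1,223 kg, €144,436.30):
Base rate for L-622 is €1.67/kg.
L-622 has an FTA preferential rate, but origin Astay is not Ulovia; base rate stands.
Duty = 1,223 × €1.67 = €2,042.41.
Total = €229,654.56 + €2,042.41 = €231,696.97.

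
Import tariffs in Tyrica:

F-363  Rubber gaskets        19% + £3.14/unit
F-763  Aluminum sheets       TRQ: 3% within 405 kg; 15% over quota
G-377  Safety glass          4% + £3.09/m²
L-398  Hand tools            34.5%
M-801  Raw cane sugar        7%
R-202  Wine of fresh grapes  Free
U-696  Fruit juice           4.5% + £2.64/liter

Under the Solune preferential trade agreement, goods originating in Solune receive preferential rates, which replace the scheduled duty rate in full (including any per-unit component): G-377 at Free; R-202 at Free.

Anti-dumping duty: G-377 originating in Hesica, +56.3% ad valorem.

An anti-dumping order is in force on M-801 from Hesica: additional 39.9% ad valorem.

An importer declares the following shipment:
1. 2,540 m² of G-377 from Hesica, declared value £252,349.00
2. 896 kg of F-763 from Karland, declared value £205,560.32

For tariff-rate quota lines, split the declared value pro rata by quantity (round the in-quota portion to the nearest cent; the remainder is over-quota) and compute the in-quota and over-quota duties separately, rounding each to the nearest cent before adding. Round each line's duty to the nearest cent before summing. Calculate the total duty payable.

Line 1 (G-377, Hesica, 2,540 m², £252,349.00):
Base rate for G-377 is 4% + £3.09/m².
G-377 has an FTA preferential rate, but origin Hesica is not Solune; base rate stands.
Additional duty on G-377 from Hesica: +56.3%. Applied ad valorem rate: 4% + 56.3% = 60.3%.
Duty = £252,349.00 × 60.3% + 2,540 × £3.09 = £160,015.05.
Line 2 (F-763, Karland, 896 kg, £205,560.32):
Code F-763 is under a tariff-rate quota (threshold 405 kg). In-quota: 405 kg at 3%; over-quota: 491 kg at 15%.
Pro-rata value split: in-quota = £205,560.32 × 405/896 = £92,915.10; over-quota = £205,560.32 − £92,915.10 = £112,645.22.
In-quota duty = £92,915.10 × 3% = £2,787.45. Over-quota duty = £112,645.22 × 15% = £16,896.78.
Line duty = £2,787.45 + £16,896.78 = £19,684.23.
Total = £160,015.05 + £19,684.23 = £179,699.28.

£179,699.28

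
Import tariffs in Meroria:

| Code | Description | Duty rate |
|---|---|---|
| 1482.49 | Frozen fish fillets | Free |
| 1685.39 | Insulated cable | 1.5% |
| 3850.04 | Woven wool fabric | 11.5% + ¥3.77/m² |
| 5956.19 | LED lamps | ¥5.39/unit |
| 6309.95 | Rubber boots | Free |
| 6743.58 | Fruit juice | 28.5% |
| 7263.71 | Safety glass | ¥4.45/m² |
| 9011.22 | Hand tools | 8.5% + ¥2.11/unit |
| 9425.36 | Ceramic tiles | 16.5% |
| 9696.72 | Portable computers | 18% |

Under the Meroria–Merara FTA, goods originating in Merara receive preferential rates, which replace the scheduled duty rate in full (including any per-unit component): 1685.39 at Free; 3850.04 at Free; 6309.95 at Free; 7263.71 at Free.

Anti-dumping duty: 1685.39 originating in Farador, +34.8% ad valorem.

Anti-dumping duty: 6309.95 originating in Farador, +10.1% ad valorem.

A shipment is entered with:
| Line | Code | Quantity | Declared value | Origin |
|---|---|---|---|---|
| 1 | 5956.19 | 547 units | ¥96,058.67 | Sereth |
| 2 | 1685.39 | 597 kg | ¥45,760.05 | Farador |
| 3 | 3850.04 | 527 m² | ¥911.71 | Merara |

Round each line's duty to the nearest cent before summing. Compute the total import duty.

Line 1 (5956.19, Sereth, 547 units, ¥96,058.67):
Base rate for 5956.19 is ¥5.39/unit.
Duty = 547 × ¥5.39 = ¥2,948.33.
Line 2 (1685.39, Farador, 597 kg, ¥45,760.05):
Base rate for 1685.39 is 1.5%.
1685.39 has an FTA preferential rate, but origin Farador is not Merara; base rate stands.
Additional duty on 1685.39 from Farador: +34.8%. Applied ad valorem rate: 1.5% + 34.8% = 36.3%.
Duty = ¥45,760.05 × 36.3% = ¥16,610.90.
Line 3 (3850.04, Merara, 527 m², ¥911.71):
Base rate for 3850.04 is 11.5% + ¥3.77/m².
Origin Merara qualifies under the Meroria–Merara agreement and 3850.04 is covered: preferential rate Free applies instead.
Duty = ¥911.71 × 0% = ¥0.00.
Total = ¥2,948.33 + ¥16,610.90 + ¥0.00 = ¥19,559.23.

¥19,559.23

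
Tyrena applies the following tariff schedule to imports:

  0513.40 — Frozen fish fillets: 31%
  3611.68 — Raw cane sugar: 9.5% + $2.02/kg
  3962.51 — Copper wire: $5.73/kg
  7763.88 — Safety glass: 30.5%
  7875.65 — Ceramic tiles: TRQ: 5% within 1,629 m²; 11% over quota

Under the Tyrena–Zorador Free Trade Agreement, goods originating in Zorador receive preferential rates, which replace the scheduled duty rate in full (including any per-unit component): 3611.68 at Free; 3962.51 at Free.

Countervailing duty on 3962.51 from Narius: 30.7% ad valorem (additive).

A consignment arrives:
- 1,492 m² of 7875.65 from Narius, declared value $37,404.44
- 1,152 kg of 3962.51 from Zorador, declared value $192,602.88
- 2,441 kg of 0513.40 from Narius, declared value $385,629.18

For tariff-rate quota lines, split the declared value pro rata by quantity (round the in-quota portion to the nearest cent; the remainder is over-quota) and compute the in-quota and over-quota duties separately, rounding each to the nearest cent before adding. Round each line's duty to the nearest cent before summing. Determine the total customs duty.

Line 1 (7875.65, Narius, 1,492 m², $37,404.44):
Code 7875.65 is under a tariff-rate quota (threshold 1,629 m²). Quantity 1,492 m² is within the quota, so the in-quota rate 5% applies to the full value.
Duty = $37,404.44 × 5% = $1,870.22.
Line 2 (3962.51, Zorador, 1,152 kg, $192,602.88):
Base rate for 3962.51 is $5.73/kg.
Origin Zorador qualifies under the Tyrena–Zorador agreement and 3962.51 is covered: preferential rate Free applies instead.
The additional-duty order on 3962.51 targets Narius, not Zorador; it does not apply.
Duty = $192,602.88 × 0% = $0.00.
Line 3 (0513.40, Narius, 2,441 kg, $385,629.18):
Base rate for 0513.40 is 31%.
Duty = $385,629.18 × 31% = $119,545.05.
Total = $1,870.22 + $0.00 + $119,545.05 = $121,415.27.

$121,415.27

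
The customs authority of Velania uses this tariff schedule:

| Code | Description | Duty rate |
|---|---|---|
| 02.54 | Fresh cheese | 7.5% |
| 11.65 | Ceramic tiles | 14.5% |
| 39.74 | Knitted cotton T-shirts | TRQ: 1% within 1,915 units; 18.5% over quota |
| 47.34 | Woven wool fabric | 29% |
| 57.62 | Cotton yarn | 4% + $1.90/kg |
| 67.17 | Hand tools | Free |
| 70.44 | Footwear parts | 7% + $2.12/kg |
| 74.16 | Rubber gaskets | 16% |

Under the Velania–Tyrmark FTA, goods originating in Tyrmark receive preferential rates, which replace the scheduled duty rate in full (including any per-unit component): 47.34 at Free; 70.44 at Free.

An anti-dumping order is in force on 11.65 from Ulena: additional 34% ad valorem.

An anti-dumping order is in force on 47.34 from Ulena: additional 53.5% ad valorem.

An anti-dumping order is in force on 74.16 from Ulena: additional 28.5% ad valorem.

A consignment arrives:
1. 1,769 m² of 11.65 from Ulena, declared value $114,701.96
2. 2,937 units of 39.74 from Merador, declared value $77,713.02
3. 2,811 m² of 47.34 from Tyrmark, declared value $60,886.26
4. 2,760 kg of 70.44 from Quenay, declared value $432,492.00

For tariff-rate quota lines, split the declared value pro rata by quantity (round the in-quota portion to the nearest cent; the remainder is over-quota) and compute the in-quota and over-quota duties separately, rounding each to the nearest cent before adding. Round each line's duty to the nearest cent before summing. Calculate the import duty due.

$97,265.59

Line 1 (11.65, Ulena, 1,769 m², $114,701.96):
Base rate for 11.65 is 14.5%.
Additional duty on 11.65 from Ulena: +34%. Applied ad valorem rate: 14.5% + 34% = 48.5%.
Duty = $114,701.96 × 48.5% = $55,630.45.
Line 2 (39.74, Merador, 2,937 units, $77,713.02):
Code 39.74 is under a tariff-rate quota (threshold 1,915 units). In-quota: 1,915 units at 1%; over-quota: 1,022 units at 18.5%.
Pro-rata value split: in-quota = $77,713.02 × 1,915/2,937 = $50,670.90; over-quota = $77,713.02 − $50,670.90 = $27,042.12.
In-quota duty = $50,670.90 × 1% = $506.71. Over-quota duty = $27,042.12 × 18.5% = $5,002.79.
Line duty = $506.71 + $5,002.79 = $5,509.50.
Line 3 (47.34, Tyrmark, 2,811 m², $60,886.26):
Base rate for 47.34 is 29%.
Origin Tyrmark qualifies under the Velania–Tyrmark agreement and 47.34 is covered: preferential rate Free applies instead.
The additional-duty order on 47.34 targets Ulena, not Tyrmark; it does not apply.
Duty = $60,886.26 × 0% = $0.00.
Line 4 (70.44, Quenay, 2,760 kg, $432,492.00):
Base rate for 70.44 is 7% + $2.12/kg.
70.44 has an FTA preferential rate, but origin Quenay is not Tyrmark; base rate stands.
Duty = $432,492.00 × 7% + 2,760 × $2.12 = $36,125.64.
Total = $55,630.45 + $5,509.50 + $0.00 + $36,125.64 = $97,265.59.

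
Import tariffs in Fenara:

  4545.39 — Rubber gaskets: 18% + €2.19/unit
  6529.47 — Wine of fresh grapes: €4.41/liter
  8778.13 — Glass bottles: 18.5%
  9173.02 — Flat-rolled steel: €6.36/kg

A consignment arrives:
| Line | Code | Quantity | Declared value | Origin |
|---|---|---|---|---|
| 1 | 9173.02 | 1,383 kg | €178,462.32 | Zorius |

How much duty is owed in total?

Line 1 (9173.02, Zorius, 1,383 kg, €178,462.32):
Base rate for 9173.02 is €6.36/kg.
Duty = 1,383 × €6.36 = €8,795.88.

€8,795.88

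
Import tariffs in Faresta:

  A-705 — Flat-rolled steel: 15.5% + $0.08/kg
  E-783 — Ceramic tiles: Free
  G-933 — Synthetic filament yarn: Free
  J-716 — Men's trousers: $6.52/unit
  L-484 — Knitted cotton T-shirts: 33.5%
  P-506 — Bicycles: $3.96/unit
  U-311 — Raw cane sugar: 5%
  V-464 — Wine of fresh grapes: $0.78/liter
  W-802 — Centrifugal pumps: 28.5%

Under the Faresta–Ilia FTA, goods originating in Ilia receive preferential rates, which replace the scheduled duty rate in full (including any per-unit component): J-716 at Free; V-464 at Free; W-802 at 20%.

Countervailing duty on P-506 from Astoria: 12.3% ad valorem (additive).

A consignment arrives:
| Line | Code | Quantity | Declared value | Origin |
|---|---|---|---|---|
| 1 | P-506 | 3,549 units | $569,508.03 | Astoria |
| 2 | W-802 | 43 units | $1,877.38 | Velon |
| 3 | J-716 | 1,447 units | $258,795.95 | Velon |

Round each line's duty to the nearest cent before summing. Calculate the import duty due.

Line 1 (P-506, Astoria, 3,549 units, $569,508.03):
Base rate for P-506 is $3.96/unit.
Additional duty on P-506 from Astoria: +12.3% ad valorem. Applied ad valorem rate = 12.3%.
Duty = $569,508.03 × 12.3% + 3,549 × $3.96 = $84,103.53.
Line 2 (W-802, Velon, 43 units, $1,877.38):
Base rate for W-802 is 28.5%.
W-802 has an FTA preferential rate, but origin Velon is not Ilia; base rate stands.
Duty = $1,877.38 × 28.5% = $535.05.
Line 3 (J-716, Velon, 1,447 units, $258,795.95):
Base rate for J-716 is $6.52/unit.
J-716 has an FTA preferential rate, but origin Velon is not Ilia; base rate stands.
Duty = 1,447 × $6.52 = $9,434.44.
Total = $84,103.53 + $535.05 + $9,434.44 = $94,073.02.

$94,073.02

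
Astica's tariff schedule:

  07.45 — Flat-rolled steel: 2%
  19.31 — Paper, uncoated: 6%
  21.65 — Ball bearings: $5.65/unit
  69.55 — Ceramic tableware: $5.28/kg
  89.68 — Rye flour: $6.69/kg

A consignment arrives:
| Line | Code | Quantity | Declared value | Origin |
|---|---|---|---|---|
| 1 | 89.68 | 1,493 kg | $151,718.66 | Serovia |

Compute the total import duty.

$9,988.17

Line 1 (89.68, Serovia, 1,493 kg, $151,718.66):
Base rate for 89.68 is $6.69/kg.
Duty = 1,493 × $6.69 = $9,988.17.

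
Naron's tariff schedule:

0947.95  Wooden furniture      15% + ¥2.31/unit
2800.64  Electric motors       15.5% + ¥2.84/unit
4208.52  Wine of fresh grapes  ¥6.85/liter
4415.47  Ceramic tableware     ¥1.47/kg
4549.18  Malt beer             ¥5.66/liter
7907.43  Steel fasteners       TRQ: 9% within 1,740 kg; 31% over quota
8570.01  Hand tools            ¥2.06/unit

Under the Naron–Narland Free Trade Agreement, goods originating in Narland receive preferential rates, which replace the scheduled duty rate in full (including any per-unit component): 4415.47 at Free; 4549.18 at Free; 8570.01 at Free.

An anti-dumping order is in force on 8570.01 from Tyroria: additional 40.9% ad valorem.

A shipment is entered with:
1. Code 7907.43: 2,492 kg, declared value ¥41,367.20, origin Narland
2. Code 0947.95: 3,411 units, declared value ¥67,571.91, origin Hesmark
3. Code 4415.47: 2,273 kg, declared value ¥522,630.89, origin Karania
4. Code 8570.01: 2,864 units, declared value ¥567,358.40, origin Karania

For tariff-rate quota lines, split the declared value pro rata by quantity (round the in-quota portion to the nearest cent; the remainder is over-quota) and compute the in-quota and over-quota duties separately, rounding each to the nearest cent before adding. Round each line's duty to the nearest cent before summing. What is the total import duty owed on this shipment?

Line 1 (7907.43, Narland, 2,492 kg, ¥41,367.20):
Code 7907.43 is under a tariff-rate quota (threshold 1,740 kg). In-quota: 1,740 kg at 9%; over-quota: 752 kg at 31%.
Pro-rata value split: in-quota = ¥41,367.20 × 1,740/2,492 = ¥28,884.00; over-quota = ¥41,367.20 − ¥28,884.00 = ¥12,483.20.
In-quota duty = ¥28,884.00 × 9% = ¥2,599.56. Over-quota duty = ¥12,483.20 × 31% = ¥3,869.79.
Line duty = ¥2,599.56 + ¥3,869.79 = ¥6,469.35.
Line 2 (0947.95, Hesmark, 3,411 units, ¥67,571.91):
Base rate for 0947.95 is 15% + ¥2.31/unit.
Duty = ¥67,571.91 × 15% + 3,411 × ¥2.31 = ¥18,015.20.
Line 3 (4415.47, Karania, 2,273 kg, ¥522,630.89):
Base rate for 4415.47 is ¥1.47/kg.
4415.47 has an FTA preferential rate, but origin Karania is not Narland; base rate stands.
Duty = 2,273 × ¥1.47 = ¥3,341.31.
Line 4 (8570.01, Karania, 2,864 units, ¥567,358.40):
Base rate for 8570.01 is ¥2.06/unit.
8570.01 has an FTA preferential rate, but origin Karania is not Narland; base rate stands.
The additional-duty order on 8570.01 targets Tyroria, not Karania; it does not apply.
Duty = 2,864 × ¥2.06 = ¥5,899.84.
Total = ¥6,469.35 + ¥18,015.20 + ¥3,341.31 + ¥5,899.84 = ¥33,725.70.

¥33,725.70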